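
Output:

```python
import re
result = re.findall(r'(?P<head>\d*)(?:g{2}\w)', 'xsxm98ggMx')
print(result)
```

['98']

This matches zero or more of a digit (captured as 'head'); then exactly 2 of the literal 'g', then a word character (non-capturing group).
Scanning left to right: at [4:9] match '98ggM', group 1 = '98'.
Because there's exactly one group, `findall` drops the full match and keeps group 1 from the one hit.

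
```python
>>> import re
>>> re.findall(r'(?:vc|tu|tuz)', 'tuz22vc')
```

['tu', 'vc']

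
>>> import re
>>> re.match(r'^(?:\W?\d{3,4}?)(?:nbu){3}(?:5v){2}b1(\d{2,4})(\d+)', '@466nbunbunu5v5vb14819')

The pattern matches anchored at the start of the string; then optionally a non-word character, then 3 to 4 of a digit (lazy) (non-capturing group); then the literal 'nbu' repeated 3 times, then the literal '5v' repeated 2 times, then the literal 'b1'; then 2 to 4 of a digit (captured); then one or more of a digit (captured).
With `match`, the pattern is implicitly anchored at the beginning.
Here the pattern fails at index 0, so the call returns None.

None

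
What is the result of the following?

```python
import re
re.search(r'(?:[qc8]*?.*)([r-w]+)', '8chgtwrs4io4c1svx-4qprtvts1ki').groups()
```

('s',)

Pattern: zero or more of one of [qc8] (lazy), then zero or more of any character (non-capturing group); then one or more of a character in [r-w] (captured).
`search` walks the string left to right and returns the first match it finds.
The match spans [0:26] → '8chgtwrs4io4c1svx-4qprtvts'.
Captured: group 1 = 's'.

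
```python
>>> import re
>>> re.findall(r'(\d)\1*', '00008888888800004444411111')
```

['0', '8', '0', '4', '1']

`\1` has to match the exact text group 1 already captured.
Matches: at [0:4] match '0000', group 1 = '0'; at [4:12] match '88888888', group 1 = '8'; at [12:16] match '0000', group 1 = '0'; at [16:21] match '44444', group 1 = '4'; at [21:26] match '11111', group 1 = '1'.
Because there's exactly one group, `findall` drops the full match and keeps group 1 from each hit.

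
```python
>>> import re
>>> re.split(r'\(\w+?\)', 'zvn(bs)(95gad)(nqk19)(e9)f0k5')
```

['zvn', '', '', '', 'f0k5']

Splitting on the pattern gives 5 pieces.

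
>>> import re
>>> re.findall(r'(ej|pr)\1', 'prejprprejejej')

['pr', 'ej']

The backreference `\1` re-matches whatever the first group consumed, character for character.
One capturing group, so `findall` returns just the captured substring from each match — 2 in all.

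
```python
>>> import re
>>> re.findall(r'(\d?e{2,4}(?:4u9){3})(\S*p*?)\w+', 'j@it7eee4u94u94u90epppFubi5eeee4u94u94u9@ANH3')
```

The pattern matches optionally a digit, then 2 to 4 of a literal 'e', then the literal '4u9' repeated 3 times (captured); then zero or more of a non-whitespace character, then zero or more of the literal 'p' (lazy) (captured); then one or more of a word character.
`findall` packs the 2 group values into a tuple for every match.

[('7eee4u94u94u9', '0epppFubi5eeee4u94u94u9@ANH')]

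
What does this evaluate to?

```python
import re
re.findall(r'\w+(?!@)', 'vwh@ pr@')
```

The negative lookaround is zero-width — it rules out positions where the adjacent text would match, without consuming anything.
Walking the string: at [0:2] → 'vw'; at [5:6] → 'p'.
With no groups in the pattern, `findall` gives back each whole match — 2 here.

['vw', 'p']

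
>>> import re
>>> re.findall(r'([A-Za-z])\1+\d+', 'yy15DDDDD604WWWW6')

['y', 'D', 'W']

A backreference is literal: `\1` must see the identical characters the first group matched.
Scanning left to right: at [0:4] match 'yy15', group 1 = 'y'; at [4:12] match 'DDDDD604', group 1 = 'D'; at [12:17] match 'WWWW6', group 1 = 'W'.
One capturing group, so `findall` returns just the captured substring from each match — 3 in all.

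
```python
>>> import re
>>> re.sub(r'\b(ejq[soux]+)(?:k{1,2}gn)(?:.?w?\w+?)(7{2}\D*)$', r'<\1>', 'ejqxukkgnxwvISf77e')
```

Pattern: a word boundary (`\b`, zero-width); then the literal 'ejq', then one or more of one of [soux] (captured); then 1 to 2 of a literal 'k', then the literal 'gn' (non-capturing group); then optionally any character, then optionally the literal 'w', then one or more of a word character (lazy) (non-capturing group); then exactly 2 of a literal '7', then zero or more of a non-digit (captured); then anchored at the end.
Matches: at [0:18] → 'ejqxukkgnxwvISf77e'.
`\1` in the replacement pulls in group 1's text for each match.

'<ejqxu>'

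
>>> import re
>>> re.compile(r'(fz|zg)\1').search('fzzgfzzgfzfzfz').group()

A backreference is literal: `\1` must see the identical characters the first group matched.
Unlike `match`, `search` isn't anchored — it looks for the pattern anywhere in the string.
The match spans [8:12] → 'fzfz'.
Captured: group 1 = 'fz'.

'fzfz'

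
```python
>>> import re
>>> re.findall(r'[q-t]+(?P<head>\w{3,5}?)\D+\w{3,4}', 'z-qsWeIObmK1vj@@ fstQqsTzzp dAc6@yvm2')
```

['WeI', 'Qqs']

The pattern matches one or more of a character in [q-t]; then 3 to 5 of a word character (lazy) (captured as 'head'); then one or more of a non-digit, then 3 to 4 of a word character.
Matches: at [2:14] match 'qsWeIObmK1vj', group 1 = 'WeI'; at [18:32] match 'stQqsTzzp dAc6', group 1 = 'Qqs'.
Because there's exactly one group, `findall` drops the full match and keeps group 1 from each hit.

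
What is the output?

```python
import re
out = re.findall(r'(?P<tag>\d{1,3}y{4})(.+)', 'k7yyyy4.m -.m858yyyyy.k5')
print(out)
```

Pattern: 1 to 3 of a digit, then exactly 4 of the literal 'y' (captured as 'tag'); then one or more of any character (captured).
Scanning left to right: at [1:24] match '7yyyy4.m -.m858yyyyy.k5', groups = ('7yyyy', '4.m -.m858yyyyy.k5').
`findall` packs the 2 group values into a tuple for every match.

[('7yyyy', '4.m -.m858yyyyy.k5')]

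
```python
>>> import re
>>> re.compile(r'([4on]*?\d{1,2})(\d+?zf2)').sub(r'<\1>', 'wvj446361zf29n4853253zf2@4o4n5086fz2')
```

'wvj<44>9<n48>@4o4n5086fz2'

Pattern: zero or more of one of [4on] (lazy), then 1 to 2 of a digit (captured); then one or more of a digit (lazy), then the literal 'zf2' (captured).
Because the quantifier is non-greedy, it stops expanding at the earliest point where the rest of the pattern can succeed.
Matches: at [3:12] → '446361zf2'; at [13:24] → 'n4853253zf2'.
Each match is replaced using the text its own group 1 captured.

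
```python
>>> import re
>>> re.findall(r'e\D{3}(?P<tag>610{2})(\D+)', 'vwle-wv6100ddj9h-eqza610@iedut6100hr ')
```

The pattern matches a literal 'e', then exactly 3 of a non-digit; then the literal '61', then exactly 2 of a literal '0' (captured as 'tag'); then one or more of a non-digit (captured).
Walking the string: at [3:14] match 'e-wv6100ddj', groups = ('6100', 'ddj'); at [26:37] match 'edut6100hr ', groups = ('6100', 'hr ').
With 2 capturing groups, `findall` returns a 2-tuple per match.

[('6100', 'ddj'), ('6100', 'hr ')]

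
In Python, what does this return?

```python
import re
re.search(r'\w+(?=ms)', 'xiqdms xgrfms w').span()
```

The positive lookaround only admits positions where the adjacent text matches; those characters stay outside the span.
`re.search` scans for the first position where the pattern succeeds.
The match spans [0:4] → 'xiqd'.

(0, 4)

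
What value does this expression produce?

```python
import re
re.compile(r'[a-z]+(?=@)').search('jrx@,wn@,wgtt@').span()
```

Lookahead/lookbehind check context without consuming it, so the matched span excludes the asserted characters.
`search` walks the string left to right and returns the first match it finds.
The match spans [0:3] → 'jrx'.

(0, 3)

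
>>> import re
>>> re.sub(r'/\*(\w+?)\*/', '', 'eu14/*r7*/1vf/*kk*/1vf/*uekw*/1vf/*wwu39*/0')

Matches: at [4:10] → '/*r7*/'; at [13:19] → '/*kk*/'; at [22:30] → '/*uekw*/'; at [33:42] → '/*wwu39*/'.
Every occurrence is swapped for ''.

'eu141vf1vf1vf0'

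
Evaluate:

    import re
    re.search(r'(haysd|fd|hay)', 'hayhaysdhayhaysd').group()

'hay'

`re.search` tries every starting position until one works.
The match spans [0:3] → 'hay'.
Captured: group 1 = 'hay'.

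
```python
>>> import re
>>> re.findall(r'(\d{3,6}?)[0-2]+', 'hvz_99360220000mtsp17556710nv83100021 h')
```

['9936', '175567', '831']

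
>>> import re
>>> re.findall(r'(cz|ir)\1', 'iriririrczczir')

['ir', 'ir', 'cz']

The backreference `\1` re-matches whatever the first group consumed, character for character.
Because there's exactly one group, `findall` drops the full match and keeps group 1 from each hit.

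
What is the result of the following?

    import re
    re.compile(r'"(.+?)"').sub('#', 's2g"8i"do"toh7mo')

's2g#do"toh7mo'

With the lazy modifier that quantifier settles for the fewest repetitions that let the rest of the pattern succeed (the atoms after it are unaffected and can still be greedy).
Matches: at [3:7] → '"8i"'.
`sub` substitutes '#' at each match site.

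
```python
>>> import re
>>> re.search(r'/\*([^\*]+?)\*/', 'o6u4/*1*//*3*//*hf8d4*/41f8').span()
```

(4, 9)

The match spans [4:9] → '/*1*/'.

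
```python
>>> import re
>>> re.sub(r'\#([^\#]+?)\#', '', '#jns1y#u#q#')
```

'u'

Matches: at [0:7] → '#jns1y#'; at [8:11] → '#q#'.
`sub` substitutes '' at each match site.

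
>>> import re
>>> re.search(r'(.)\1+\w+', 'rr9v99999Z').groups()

The match spans [0:10] → 'rr9v99999Z'.
Captured: group 1 = 'r'.

('r',)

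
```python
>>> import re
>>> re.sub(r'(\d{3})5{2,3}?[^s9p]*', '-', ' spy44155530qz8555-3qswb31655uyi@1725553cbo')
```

' spy-swb-'

This matches exactly 3 of a digit (captured); then 2 to 3 of a literal '5' (lazy), then zero or more of any character except [s9p].
Matches: at [4:21] → '44155530qz8555-3q'; at [24:43] → '31655uyi@1725553cbo'.
Each match is replaced by '-'.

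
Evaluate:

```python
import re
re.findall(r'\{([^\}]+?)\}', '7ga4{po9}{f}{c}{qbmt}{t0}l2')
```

One capturing group, so `findall` returns just the captured substring from each match — 5 in all.

['po9', 'f', 'c', 'qbmt', 't0']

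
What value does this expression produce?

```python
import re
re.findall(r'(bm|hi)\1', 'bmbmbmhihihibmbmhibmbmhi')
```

['bm', 'hi', 'bm', 'bm']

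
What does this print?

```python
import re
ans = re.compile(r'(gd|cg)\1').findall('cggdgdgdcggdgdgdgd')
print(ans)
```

['gd', 'gd', 'gd']

`\1` has to match the exact text group 1 already captured.
Walking the string: at [2:6] match 'gdgd', group 1 = 'gd'; at [10:14] match 'gdgd', group 1 = 'gd'; at [14:18] match 'gdgd', group 1 = 'gd'.
Because there's exactly one group, `findall` drops the full match and keeps group 1 from each hit.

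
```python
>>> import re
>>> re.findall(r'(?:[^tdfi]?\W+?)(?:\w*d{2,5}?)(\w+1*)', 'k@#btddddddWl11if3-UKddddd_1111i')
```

The pattern matches optionally any character except [tdfi], then one or more of a non-word character (lazy) (non-capturing group); then zero or more of a word character, then 2 to 5 of a literal 'd' (lazy) (non-capturing group); then one or more of a word character, then zero or more of the literal '1' (captured).
Walking the string: at [0:18] match 'k@#btddddddWl11if3', group 1 = 'Wl11if3'; at [18:32] match '-UKddddd_1111i', group 1 = '_1111i'.
One capturing group, so `findall` returns just the captured substring from each match — 2 in all.

['Wl11if3', '_1111i']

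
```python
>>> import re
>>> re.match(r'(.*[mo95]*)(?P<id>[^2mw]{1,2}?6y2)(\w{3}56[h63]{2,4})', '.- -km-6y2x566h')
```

With `match`, the pattern is implicitly anchored at the beginning.
Here the string doesn't start with a match, so the call returns None.

None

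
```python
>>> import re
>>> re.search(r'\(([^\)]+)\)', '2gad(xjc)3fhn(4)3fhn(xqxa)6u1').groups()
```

`re.search` scans for the first position where the pattern succeeds.
The match spans [4:9] → '(xjc)'.
Captured: group 1 = 'xjc'.

('xjc',)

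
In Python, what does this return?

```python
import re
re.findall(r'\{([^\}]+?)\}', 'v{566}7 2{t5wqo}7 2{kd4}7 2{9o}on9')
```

['566', 't5wqo', 'kd4', '9o']

Matches: at [1:6] match '{566}', group 1 = '566'; at [9:16] match '{t5wqo}', group 1 = 't5wqo'; at [19:24] match '{kd4}', group 1 = 'kd4'; at [27:31] match '{9o}', group 1 = '9o'.
Because there's exactly one group, `findall` drops the full match and keeps group 1 from each hit.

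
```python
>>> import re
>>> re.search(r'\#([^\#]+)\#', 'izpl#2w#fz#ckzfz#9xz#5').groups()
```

('2w',)

`re.search` tries every starting position until one works.
The match spans [4:8] → '#2w#'.
Captured: group 1 = '2w'.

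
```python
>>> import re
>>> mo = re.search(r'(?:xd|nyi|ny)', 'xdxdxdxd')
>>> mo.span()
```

`re.search` tries every starting position until one works.
The match spans [0:2] → 'xd'.

(0, 2)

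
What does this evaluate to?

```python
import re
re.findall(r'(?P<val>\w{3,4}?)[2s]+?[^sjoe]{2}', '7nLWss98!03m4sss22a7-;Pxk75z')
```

['7nLW', '03m4']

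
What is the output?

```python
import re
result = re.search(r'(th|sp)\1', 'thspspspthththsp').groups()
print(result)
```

('sp',)

The match spans [2:6] → 'spsp'.
Captured: group 1 = 'sp'.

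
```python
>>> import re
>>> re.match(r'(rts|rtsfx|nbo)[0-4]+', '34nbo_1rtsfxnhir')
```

None

With `match`, the pattern is implicitly anchored at the beginning.
Here the pattern fails at index 0, so the call returns None.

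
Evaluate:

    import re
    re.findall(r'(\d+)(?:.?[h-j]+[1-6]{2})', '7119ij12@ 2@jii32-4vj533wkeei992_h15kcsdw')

['7119', '2', '4', '992']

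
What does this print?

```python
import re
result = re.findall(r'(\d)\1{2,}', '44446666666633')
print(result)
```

A backreference is literal: `\1` must see the identical characters the first group matched.
Scanning left to right: at [0:4] match '4444', group 1 = '4'; at [4:12] match '66666666', group 1 = '6'.
One capturing group, so `findall` returns just the captured substring from each match — 2 in all.

['4', '6']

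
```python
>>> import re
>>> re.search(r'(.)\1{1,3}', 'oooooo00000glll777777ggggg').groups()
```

('o',)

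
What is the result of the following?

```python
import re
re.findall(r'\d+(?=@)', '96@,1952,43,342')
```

The lookaround is zero-width — it requires the adjacent text to match without consuming it, so the asserted text isn't part of the match.
Scanning left to right: at [0:2] → '96'.
No capturing groups, so `findall` returns the 1 full match string.

['96']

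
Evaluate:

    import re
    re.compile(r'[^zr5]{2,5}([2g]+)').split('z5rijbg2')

This matches 2 to 5 of any character except [zr5]; then one or more of one of [2g] (captured).
Matches to split on: at [3:8] → 'ijbg2'.
`re.split` interleaves the captured-group text with the surrounding fragments.

['z5r', '2', '']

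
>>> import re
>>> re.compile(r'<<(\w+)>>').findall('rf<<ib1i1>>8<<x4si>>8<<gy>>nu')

['ib1i1', 'x4si', 'gy']

Scanning left to right: at [2:11] match '<<ib1i1>>', group 1 = 'ib1i1'; at [12:20] match '<<x4si>>', group 1 = 'x4si'; at [21:27] match '<<gy>>', group 1 = 'gy'.
`findall` collects group 1 from each match (3 total).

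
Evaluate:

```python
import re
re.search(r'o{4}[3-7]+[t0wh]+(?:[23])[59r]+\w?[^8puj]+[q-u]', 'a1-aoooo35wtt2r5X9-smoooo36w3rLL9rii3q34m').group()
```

Pattern: exactly 4 of the literal 'o', then one or more of a character in [3-7]; then one or more of one of [t0wh]; then one of [23] (non-capturing group); then one or more of one of [59r], then optionally a word character, then one or more of any character except [8puj]; then a character in [q-u].
`re.search` scans for the first position where the pattern succeeds.
The match spans [4:38] → 'oooo35wtt2r5X9-smoooo36w3rLL9rii3q'.

'oooo35wtt2r5X9-smoooo36w3rLL9rii3q'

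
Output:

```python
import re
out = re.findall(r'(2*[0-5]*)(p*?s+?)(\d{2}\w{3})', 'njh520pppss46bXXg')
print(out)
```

This matches zero or more of a literal '2', then zero or more of a character in [0-5] (captured); then zero or more of a literal 'p' (lazy), then one or more of the literal 's' (lazy) (captured); then exactly 2 of a digit, then exactly 3 of a word character (captured).
Walking the string: at [3:16] match '520pppss46bXX', groups = ('520', 'pppss', '46bXX').
Multiple groups make `findall` return tuples — one 3-tuple for the one match.

[('520', 'pppss', '46bXX')]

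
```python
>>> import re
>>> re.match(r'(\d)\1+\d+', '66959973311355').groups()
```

('6',)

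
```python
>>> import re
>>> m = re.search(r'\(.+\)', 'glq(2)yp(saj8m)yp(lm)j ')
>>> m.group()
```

`search` walks the string left to right and returns the first match it finds.
The match spans [3:21] → '(2)yp(saj8m)yp(lm)'.

'(2)yp(saj8m)yp(lm)'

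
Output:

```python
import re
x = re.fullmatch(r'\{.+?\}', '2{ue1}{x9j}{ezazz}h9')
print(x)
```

None

`re.fullmatch` is like wrapping the pattern in `^…$` (in single-line mode).
Here the string isn't matched end-to-end, so the call returns None.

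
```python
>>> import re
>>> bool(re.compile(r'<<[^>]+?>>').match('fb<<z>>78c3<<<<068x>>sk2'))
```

False

`match` is anchored at position 0; if the pattern doesn't fit there, it returns None.
Here the string doesn't start with a match, so the call returns None, and `bool(None)` is False.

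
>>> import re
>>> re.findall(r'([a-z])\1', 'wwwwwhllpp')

`\1` is not a pattern — it's the concrete string captured by group 1, re-applied verbatim.
Scanning left to right: at [0:2] match 'ww', group 1 = 'w'; at [2:4] match 'ww', group 1 = 'w'; at [6:8] match 'll', group 1 = 'l'; at [8:10] match 'pp', group 1 = 'p'.
`findall` collects group 1 from each match (4 total).

['w', 'w', 'l', 'p']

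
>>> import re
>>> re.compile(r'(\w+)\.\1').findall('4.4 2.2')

['4', '2']

`\1` is not a pattern — it's the concrete string captured by group 1, re-applied verbatim.
With a single group, `findall` returns only what that group captured — 2 items.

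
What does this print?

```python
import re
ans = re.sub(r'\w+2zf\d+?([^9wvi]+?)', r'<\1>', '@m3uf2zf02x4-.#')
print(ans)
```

@<2>x4-.#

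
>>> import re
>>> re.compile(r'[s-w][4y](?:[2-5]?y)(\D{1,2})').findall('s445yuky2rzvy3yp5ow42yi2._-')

['p', 'i']

This matches a character in [s-w], then one of [4y]; then optionally a character in [2-5], then the literal 'y' (non-capturing group); then 1 to 2 of a non-digit (captured).
Scanning left to right: at [11:16] match 'vy3yp', group 1 = 'p'; at [18:23] match 'w42yi', group 1 = 'i'.
One capturing group, so `findall` returns just the captured substring from each match — 2 in all.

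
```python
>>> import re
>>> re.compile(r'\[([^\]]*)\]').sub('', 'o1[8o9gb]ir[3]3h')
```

Every occurrence is swapped for ''.

'o1ir3h'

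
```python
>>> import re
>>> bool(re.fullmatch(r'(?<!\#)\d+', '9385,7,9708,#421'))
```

Because the assertion is negative and zero-width, positions next to the forbidden text are skipped.
`re.fullmatch` requires the pattern to consume the entire string.
Here the string isn't matched end-to-end, so the call returns None, and `bool(None)` is False.

False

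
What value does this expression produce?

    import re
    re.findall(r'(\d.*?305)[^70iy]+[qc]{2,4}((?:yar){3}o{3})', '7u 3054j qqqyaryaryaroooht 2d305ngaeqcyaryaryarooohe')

The pattern matches a digit, then zero or more of any character (lazy), then the literal '305' (captured); then one or more of any character except [70iy], then 2 to 4 of one of [qc]; then the literal 'yar' repeated 3 times, then exactly 3 of a literal 'o' (captured).
Lazy quantifiers expand one character at a time until the remainder of the pattern can match.
Walking the string: at [0:24] match '7u 3054j qqqyaryaryarooo', groups = ('7u 305', 'yaryaryarooo'); at [27:50] match '2d305ngaeqcyaryaryarooo', groups = ('2d305', 'yaryaryarooo').
`findall` packs the 2 group values into a tuple for every match.

[('7u 305', 'yaryaryarooo'), ('2d305', 'yaryaryarooo')]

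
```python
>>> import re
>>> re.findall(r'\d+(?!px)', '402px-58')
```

The negative lookaround is zero-width — it rules out positions where the adjacent text would match, without consuming anything.
With no groups in the pattern, `findall` gives back each whole match — 2 here.

['40', '58']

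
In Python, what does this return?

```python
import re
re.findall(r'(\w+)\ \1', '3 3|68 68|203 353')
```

After group 1 captures some text, `\1` only succeeds where that same text appears again.
`findall` collects group 1 from each match (3 total).

['3', '68', '3']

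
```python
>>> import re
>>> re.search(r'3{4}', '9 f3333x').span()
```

(3, 7)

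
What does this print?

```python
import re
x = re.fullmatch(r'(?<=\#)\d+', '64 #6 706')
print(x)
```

Lookahead/lookbehind check context without consuming it, so the matched span excludes the asserted characters.
`re.fullmatch` is like wrapping the pattern in `^…$` (in single-line mode).
Here the pattern can't cover the whole string, so the call returns None.

None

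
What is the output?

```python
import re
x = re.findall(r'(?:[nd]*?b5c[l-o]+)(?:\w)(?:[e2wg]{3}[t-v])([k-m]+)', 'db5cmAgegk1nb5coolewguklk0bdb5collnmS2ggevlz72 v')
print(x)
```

This matches zero or more of one of [nd] (lazy), then the literal 'b5c', then one or more of a character in [l-o] (non-capturing group); then a word character (non-capturing group); then exactly 3 of one of [e2wg], then a character in [t-v] (non-capturing group); then one or more of a character in [k-m] (captured).
Walking the string: at [11:25] match 'nb5coolewguklk', group 1 = 'klk'.
`findall` collects group 1 from the one match (1 total).

['klk']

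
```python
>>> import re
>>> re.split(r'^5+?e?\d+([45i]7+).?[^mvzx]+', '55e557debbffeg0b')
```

['', '57', '']

The pattern matches anchored at the start of the string; then one or more of a literal '5' (lazy), then optionally the literal 'e'; then one or more of a digit; then one of [45i], then one or more of the literal '7' (captured); then optionally any character, then one or more of any character except [mvzx].
Matches to split on: at [0:16] → '55e557debbffeg0b'.
The group in the pattern means `split` returns the separators' captures alongside the pieces.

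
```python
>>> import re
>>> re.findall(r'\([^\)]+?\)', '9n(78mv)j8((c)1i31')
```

Scanning left to right: at [2:8] → '(78mv)'; at [10:14] → '((c)'.
No capturing groups, so `findall` returns the 2 full match strings.

['(78mv)', '((c)']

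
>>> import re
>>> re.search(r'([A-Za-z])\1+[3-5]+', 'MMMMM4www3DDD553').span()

After group 1 captures some text, `\1` only succeeds where that same text appears again.
`re.search` tries every starting position until one works.
The match spans [0:6] → 'MMMMM4'.
Captured: group 1 = 'M'.

(0, 6)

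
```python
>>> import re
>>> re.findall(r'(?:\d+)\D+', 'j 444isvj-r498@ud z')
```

['444isvj-r', '498@ud z']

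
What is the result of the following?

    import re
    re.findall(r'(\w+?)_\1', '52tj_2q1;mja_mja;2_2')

['mja', '2']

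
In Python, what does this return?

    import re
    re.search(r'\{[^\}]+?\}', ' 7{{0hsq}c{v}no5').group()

Unlike `match`, `search` isn't anchored — it looks for the pattern anywhere in the string.
The match spans [2:9] → '{{0hsq}'.

'{{0hsq}'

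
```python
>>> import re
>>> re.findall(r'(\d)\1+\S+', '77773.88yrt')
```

`\1` is not a pattern — it's the concrete string captured by group 1, re-applied verbatim.
Matches: at [0:11] match '77773.88yrt', group 1 = '7'.
One capturing group, so `findall` returns just the captured substring from the one match — 1 in all.

['7']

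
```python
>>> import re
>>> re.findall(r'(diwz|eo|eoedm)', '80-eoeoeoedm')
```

Branches in `(...|...)` are attempted left-to-right; the first branch that allows the whole pattern to succeed is taken.
Matches: at [3:5] match 'eo', group 1 = 'eo'; at [5:7] match 'eo', group 1 = 'eo'; at [7:9] match 'eo', group 1 = 'eo'.
One capturing group, so `findall` returns just the captured substring from each match — 3 in all.

['eo', 'eo', 'eo']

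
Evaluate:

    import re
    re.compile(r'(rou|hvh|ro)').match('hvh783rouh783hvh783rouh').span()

(0, 3)

With `match`, the pattern is implicitly anchored at the beginning.
The match spans [0:3] → 'hvh'.
Captured: group 1 = 'hvh'.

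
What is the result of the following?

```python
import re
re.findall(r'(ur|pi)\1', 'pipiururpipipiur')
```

A backreference is literal: `\1` must see the identical characters the first group matched.
Walking the string: at [0:4] match 'pipi', group 1 = 'pi'; at [4:8] match 'urur', group 1 = 'ur'; at [8:12] match 'pipi', group 1 = 'pi'.
One capturing group, so `findall` returns just the captured substring from each match — 3 in all.

['pi', 'ur', 'pi']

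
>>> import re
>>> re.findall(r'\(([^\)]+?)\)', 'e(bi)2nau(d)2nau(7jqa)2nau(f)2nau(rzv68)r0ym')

['bi', 'd', '7jqa', 'f', 'rzv68']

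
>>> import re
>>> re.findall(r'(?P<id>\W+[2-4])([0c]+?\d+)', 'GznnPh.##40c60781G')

This matches one or more of a non-word character, then a character in [2-4] (captured as 'id'); then one or more of one of [0c] (lazy), then one or more of a digit (captured).
With 2 capturing groups, `findall` returns a 2-tuple per match.

[('.##4', '0c60781')]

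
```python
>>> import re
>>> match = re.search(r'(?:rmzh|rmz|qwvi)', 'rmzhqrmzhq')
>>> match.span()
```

(0, 4)

`|` is ordered: at each position the engine commits to the first alternative that works.
The match spans [0:4] → 'rmzh'.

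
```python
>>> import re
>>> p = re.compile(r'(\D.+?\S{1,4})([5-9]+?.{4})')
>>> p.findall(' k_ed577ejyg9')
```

[(' k_ed5', '77ejy')]

Pattern: a non-digit, then one or more of any character (lazy), then 1 to 4 of a non-whitespace character (captured); then one or more of a character in [5-9] (lazy), then exactly 4 of any character (captured).
With the lazy modifier that quantifier settles for the fewest repetitions that let the rest of the pattern succeed (the atoms after it are unaffected and can still be greedy).
Scanning left to right: at [0:11] match ' k_ed577ejy', groups = (' k_ed5', '77ejy').
With 2 capturing groups, `findall` returns a 2-tuple per match.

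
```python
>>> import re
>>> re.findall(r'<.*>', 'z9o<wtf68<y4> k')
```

Walking the string: at [3:13] → '<wtf68<y4>'.
`findall` yields the raw match text (1 of them) because the pattern has no groups.

['<wtf68<y4>']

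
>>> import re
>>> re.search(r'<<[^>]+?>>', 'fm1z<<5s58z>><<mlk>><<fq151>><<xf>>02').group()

'<<5s58z>>'

The match spans [4:13] → '<<5s58z>>'.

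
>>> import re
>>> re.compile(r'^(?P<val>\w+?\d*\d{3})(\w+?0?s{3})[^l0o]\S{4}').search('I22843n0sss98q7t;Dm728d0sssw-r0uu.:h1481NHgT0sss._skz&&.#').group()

Pattern: anchored at the start of the string; then one or more of a word character (lazy), then zero or more of a digit, then exactly 3 of a digit (captured as 'val'); then one or more of a word character (lazy), then optionally the literal '0', then exactly 3 of a literal 's' (captured); then any character except [l0o], then exactly 4 of a non-whitespace character.
The match spans [0:16] → 'I22843n0sss98q7t'.

'I22843n0sss98q7t'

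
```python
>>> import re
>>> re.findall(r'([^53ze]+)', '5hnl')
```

The pattern matches one or more of any character except [53ze] (captured).
`findall` collects group 1 from the one match (1 total).

['hnl']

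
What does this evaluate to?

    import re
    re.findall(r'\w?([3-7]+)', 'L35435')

This matches optionally a word character; then one or more of a character in [3-7] (captured).
One capturing group, so `findall` returns just the captured substring from the one match — 1 in all.

['35435']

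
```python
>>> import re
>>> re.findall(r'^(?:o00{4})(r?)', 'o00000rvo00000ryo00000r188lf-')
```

The pattern matches anchored at the start of the string; then the literal 'o0', then exactly 4 of the literal '0' (non-capturing group); then optionally a literal 'r' (captured).
Scanning left to right: at [0:7] match 'o00000r', group 1 = 'r'.
One capturing group, so `findall` returns just the captured substring from the one match — 1 in all.

['r']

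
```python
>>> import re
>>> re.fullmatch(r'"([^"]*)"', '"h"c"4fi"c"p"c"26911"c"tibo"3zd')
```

For `fullmatch`, every character of the input must be accounted for by the pattern.
Here there's no way to consume every character, so the call returns None.

None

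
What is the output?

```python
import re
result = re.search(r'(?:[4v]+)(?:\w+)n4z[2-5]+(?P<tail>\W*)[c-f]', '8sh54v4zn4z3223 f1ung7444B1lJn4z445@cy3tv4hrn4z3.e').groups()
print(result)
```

(' ',)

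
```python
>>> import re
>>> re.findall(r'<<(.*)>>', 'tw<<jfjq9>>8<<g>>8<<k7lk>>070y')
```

['jfjq9>>8<<g>>8<<k7lk']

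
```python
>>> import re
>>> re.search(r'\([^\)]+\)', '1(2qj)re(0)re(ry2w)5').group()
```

'(2qj)'

Unlike `match`, `search` isn't anchored — it looks for the pattern anywhere in the string.
The match spans [1:6] → '(2qj)'.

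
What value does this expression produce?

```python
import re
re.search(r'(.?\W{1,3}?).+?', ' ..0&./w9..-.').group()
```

' ..'

Pattern: optionally any character, then 1 to 3 of a non-word character (lazy) (captured); then one or more of any character (lazy).
The `?` after the quantifier makes it lazy — it takes as little as possible before letting the rest of the pattern try.
`re.search` tries every starting position until one works.
The match spans [0:3] → ' ..'.
Captured: group 1 = ' .'.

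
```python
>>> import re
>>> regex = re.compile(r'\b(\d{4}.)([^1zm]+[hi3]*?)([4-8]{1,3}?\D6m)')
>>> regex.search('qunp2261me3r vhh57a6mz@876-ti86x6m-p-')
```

None

This matches a word boundary (`\b`, zero-width); then exactly 4 of a digit, then any character (captured); then one or more of any character except [1zm], then zero or more of one of [hi3] (lazy) (captured); then 1 to 3 of a character in [4-8] (lazy), then a non-digit, then the literal '6m' (captured).
Unlike `match`, `search` isn't anchored — it looks for the pattern anywhere in the string.
Here no position works, so the call returns None.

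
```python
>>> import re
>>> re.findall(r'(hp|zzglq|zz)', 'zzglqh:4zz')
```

['zzglq', 'zz']

Alternation tries branches left to right and keeps the first one that lets the overall match succeed at that position.
With a single group, `findall` returns only what that group captured — 2 items.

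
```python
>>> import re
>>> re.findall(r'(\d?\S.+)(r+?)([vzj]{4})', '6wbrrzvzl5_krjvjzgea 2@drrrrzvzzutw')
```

This matches optionally a digit, then a non-whitespace character, then one or more of any character (captured); then one or more of a literal 'r' (lazy) (captured); then exactly 4 of one of [vzj] (captured).
With 3 capturing groups, `findall` returns a 3-tuple per match.

[('6wbrrzvzl5_krjvjzgea 2@drrr', 'r', 'zvzz')]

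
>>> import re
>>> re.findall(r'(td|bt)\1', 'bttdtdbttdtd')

['td', 'td']

`\1` has to match the exact text group 1 already captured.
Scanning left to right: at [2:6] match 'tdtd', group 1 = 'td'; at [8:12] match 'tdtd', group 1 = 'td'.
One capturing group, so `findall` returns just the captured substring from each match — 2 in all.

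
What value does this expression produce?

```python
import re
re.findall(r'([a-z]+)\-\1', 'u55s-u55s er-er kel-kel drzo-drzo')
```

['er', 'kel', 'drzo']

A backreference is literal: `\1` must see the identical characters the first group matched.
With a single group, `findall` returns only what that group captured — 3 items.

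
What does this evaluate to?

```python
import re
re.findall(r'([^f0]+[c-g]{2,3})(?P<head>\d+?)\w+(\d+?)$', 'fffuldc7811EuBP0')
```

[('uldc', '7', '0')]

The pattern matches one or more of any character except [f0], then 2 to 3 of a character in [c-g] (captured); then one or more of a digit (lazy) (captured as 'head'); then one or more of a word character; then one or more of a digit (lazy) (captured); then anchored at the end.
With the lazy modifier that quantifier settles for the fewest repetitions that let the rest of the pattern succeed (the atoms after it are unaffected and can still be greedy).
Scanning left to right: at [3:16] match 'uldc7811EuBP0', groups = ('uldc', '7', '0').
3 groups means the one result is a tuple of 3 captured strings — 1 here.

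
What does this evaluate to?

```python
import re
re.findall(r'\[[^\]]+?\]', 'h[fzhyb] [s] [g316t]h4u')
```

`findall` yields the raw match text (3 of them) because the pattern has no groups.

['[fzhyb]', '[s]', '[g316t]']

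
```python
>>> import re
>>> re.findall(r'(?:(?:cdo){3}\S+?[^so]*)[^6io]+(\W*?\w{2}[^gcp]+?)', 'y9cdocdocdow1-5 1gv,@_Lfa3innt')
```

['inn']

The pattern matches the literal 'cdo' repeated 3 times, then one or more of a non-whitespace character (lazy), then zero or more of any character except [so] (non-capturing group); then one or more of any character except [6io]; then zero or more of a non-word character (lazy), then exactly 2 of a word character, then one or more of any character except [gcp] (lazy) (captured).
A non-greedy quantifier consumes as few characters as it can — just enough that the remainder of the pattern still matches from where it stops; whatever follows it matches normally.
Matches: at [2:29] match 'cdocdocdow1-5 1gv,@_Lfa3inn', group 1 = 'inn'.
Because there's exactly one group, `findall` drops the full match and keeps group 1 from the one hit.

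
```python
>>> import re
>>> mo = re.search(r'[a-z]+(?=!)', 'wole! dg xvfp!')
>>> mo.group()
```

'wole'

The `(?=…)`/`(?<=…)` assertion just peeks at neighbouring text; it doesn't advance the match position.
`search` walks the string left to right and returns the first match it finds.
The match spans [0:4] → 'wole'.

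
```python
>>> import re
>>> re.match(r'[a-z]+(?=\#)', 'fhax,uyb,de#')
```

The `(?=…)`/`(?<=…)` assertion just peeks at neighbouring text; it doesn't advance the match position.
`re.match` only tries the pattern at the start of the string.
Here position 0 doesn't satisfy it, so the call returns None.

None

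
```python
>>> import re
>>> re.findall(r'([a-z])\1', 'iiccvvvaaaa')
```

['i', 'c', 'v', 'a', 'a']

`\1` is not a pattern — it's the concrete string captured by group 1, re-applied verbatim.
Walking the string: at [0:2] match 'ii', group 1 = 'i'; at [2:4] match 'cc', group 1 = 'c'; at [4:6] match 'vv', group 1 = 'v'; at [7:9] match 'aa', group 1 = 'a'; at [9:11] match 'aa', group 1 = 'a'.
With a single group, `findall` returns only what that group captured — 5 items.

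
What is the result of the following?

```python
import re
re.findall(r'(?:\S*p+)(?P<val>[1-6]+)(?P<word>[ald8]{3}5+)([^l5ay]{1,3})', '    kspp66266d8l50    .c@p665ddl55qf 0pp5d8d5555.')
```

This matches zero or more of a non-whitespace character, then one or more of a literal 'p' (non-capturing group); then one or more of a character in [1-6] (captured as 'val'); then exactly 3 of one of [ald8], then one or more of the literal '5' (captured as 'word'); then 1 to 3 of any character except [l5ay] (captured).
Walking the string: at [4:20] match 'kspp66266d8l50  ', groups = ('66266', 'd8l5', '0  '); at [22:37] match '.c@p665ddl55qf ', groups = ('665', 'ddl55', 'qf '); at [37:49] match '0pp5d8d5555.', groups = ('5', 'd8d5555', '.').
Multiple groups make `findall` return tuples — one 3-tuple for each match.

[('66266', 'd8l5', '0  '), ('665', 'ddl55', 'qf '), ('5', 'd8d5555', '.')]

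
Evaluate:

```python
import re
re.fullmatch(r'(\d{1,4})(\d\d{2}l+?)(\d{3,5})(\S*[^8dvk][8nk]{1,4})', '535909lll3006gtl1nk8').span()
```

The pattern matches 1 to 4 of a digit (captured); then a digit, then exactly 2 of a digit, then one or more of a literal 'l' (lazy) (captured); then 3 to 5 of a digit (captured); then zero or more of a non-whitespace character, then any character except [8dvk], then 1 to 4 of one of [8nk] (captured).
For `fullmatch`, every character of the input must be accounted for by the pattern.
The match spans [0:20] → '535909lll3006gtl1nk8'.
Captured: group 1 = '535', group 2 = '909lll', group 3 = '3006', group 4 = 'gtl1nk8'.

(0, 20)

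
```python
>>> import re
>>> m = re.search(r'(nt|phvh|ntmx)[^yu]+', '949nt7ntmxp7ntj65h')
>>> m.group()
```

Unlike `match`, `search` isn't anchored — it looks for the pattern anywhere in the string.
The match spans [3:18] → 'nt7ntmxp7ntj65h'.
Captured: group 1 = 'nt'.

'nt7ntmxp7ntj65h'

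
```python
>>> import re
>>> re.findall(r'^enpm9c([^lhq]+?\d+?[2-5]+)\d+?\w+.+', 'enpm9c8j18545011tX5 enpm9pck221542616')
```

This matches anchored at the start of the string; then the literal 'enp', then the literal 'm9c'; then one or more of any character except [lhq] (lazy), then one or more of a digit (lazy), then one or more of a character in [2-5] (captured); then one or more of a digit (lazy); then one or more of a word character; then one or more of any character.
Lazy quantifiers expand one character at a time until the remainder of the pattern can match.
Scanning left to right: at [0:37] match 'enpm9c8j18545011tX5 enpm9pck221542616', group 1 = '8j18545'.
One capturing group, so `findall` returns just the captured substring from the one match — 1 in all.

['8j18545']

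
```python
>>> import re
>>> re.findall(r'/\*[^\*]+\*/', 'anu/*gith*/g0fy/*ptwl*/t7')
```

Matches: at [3:11] → '/*gith*/'; at [15:23] → '/*ptwl*/'.
With no groups in the pattern, `findall` gives back each whole match — 2 here.

['/*gith*/', '/*ptwl*/']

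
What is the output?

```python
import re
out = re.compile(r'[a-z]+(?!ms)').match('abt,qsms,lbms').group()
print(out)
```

abt

Because the assertion is negative and zero-width, positions next to the forbidden text are skipped.
`re.match` won't scan ahead — the pattern has to work from the very first character.
The match spans [0:3] → 'abt'.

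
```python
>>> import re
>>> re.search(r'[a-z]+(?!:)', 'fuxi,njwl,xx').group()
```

'fuxi'

Because the assertion is negative and zero-width, positions next to the forbidden text are skipped.
The match spans [0:4] → 'fuxi'.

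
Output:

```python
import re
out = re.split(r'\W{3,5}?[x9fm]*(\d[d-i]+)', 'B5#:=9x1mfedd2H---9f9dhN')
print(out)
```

['B5#:=9x1mfedd2H', '9dh', 'N']

Pattern: 3 to 5 of a non-word character (lazy), then zero or more of one of [x9fm]; then a digit, then one or more of a character in [d-i] (captured).
Because the pattern has a capturing group, `split` also inserts each captured text between the pieces.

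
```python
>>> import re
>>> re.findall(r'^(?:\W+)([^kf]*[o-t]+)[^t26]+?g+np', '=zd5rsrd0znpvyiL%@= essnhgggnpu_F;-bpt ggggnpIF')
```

['zd5rsrd0znpvyiL%@= essnhgggnpu_F;-bpt']

The pattern matches anchored at the start of the string; then one or more of a non-word character (non-capturing group); then zero or more of any character except [kf], then one or more of a character in [o-t] (captured); then one or more of any character except [t26] (lazy), then one or more of a literal 'g', then the literal 'np'.
Walking the string: at [0:45] match '=zd5rsrd0znpvyiL%@= essnhgggnpu_F;-bpt ggggnp', group 1 = 'zd5rsrd0znpvyiL%@= essnhgggnpu_F;-bpt'.
`findall` collects group 1 from the one match (1 total).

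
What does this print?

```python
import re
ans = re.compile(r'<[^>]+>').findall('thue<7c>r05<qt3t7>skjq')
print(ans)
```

['<7c>', '<qt3t7>']

Matches: at [4:8] → '<7c>'; at [11:18] → '<qt3t7>'.
With no groups in the pattern, `findall` gives back each whole match — 2 here.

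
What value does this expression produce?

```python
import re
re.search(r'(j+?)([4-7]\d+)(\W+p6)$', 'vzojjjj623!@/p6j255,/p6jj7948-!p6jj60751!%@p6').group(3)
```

Pattern: one or more of a literal 'j' (lazy) (captured); then a character in [4-7], then one or more of a digit (captured); then one or more of a non-word character, then the literal 'p6' (captured); then anchored at the end.
Unlike `match`, `search` isn't anchored — it looks for the pattern anywhere in the string.
The match spans [33:45] → 'jj60751!%@p6'.
Captured: group 1 = 'jj', group 2 = '60751', group 3 = '!%@p6'.

'!%@p6'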